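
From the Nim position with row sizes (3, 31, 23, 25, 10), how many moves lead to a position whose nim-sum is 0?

3

Nim-sum: 3 ⊕ 31 ⊕ 23 ⊕ 25 ⊕ 10 = 24.
The overall nim-sum is X = 24. A row of size p has a winning move iff p XOR X < p (reduce it to p XOR X).
  3: 3 XOR 24 = 27 ≥ 3 — no move.
  31: 31 XOR 24 = 7 < 31 — winning move (to 7).
  23: 23 XOR 24 = 15 < 23 — winning move (to 15).
  25: 25 XOR 24 = 1 < 25 — winning move (to 1).
  10: 10 XOR 24 = 18 ≥ 10 — no move.
That gives 3 winning moves.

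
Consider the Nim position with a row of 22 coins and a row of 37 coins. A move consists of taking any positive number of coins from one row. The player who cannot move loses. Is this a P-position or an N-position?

N-position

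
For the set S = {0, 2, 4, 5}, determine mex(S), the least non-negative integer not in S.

0 is in the set but 1 is not, so the mex is 1.

1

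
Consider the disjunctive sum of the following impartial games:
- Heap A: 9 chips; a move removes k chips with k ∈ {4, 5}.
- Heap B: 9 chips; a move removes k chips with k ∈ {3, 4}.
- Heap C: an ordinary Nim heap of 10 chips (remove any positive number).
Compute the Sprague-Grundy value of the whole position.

For heap A, compute g(0), g(1), … with moves {4, 5}:
k:     0  1  2  3  4  5  6  7  8  9
g(k):  0  0  0  0  1  1  1  1  2  0
So g(9) = 0.
For heap B, compute g(0), g(1), … with moves {3, 4}:
k:     0  1  2  3  4  5  6  7  8  9
g(k):  0  0  0  1  1  1  2  0  0  0
So g(9) = 0.
Heap C is a plain Nim heap of size 10, so its Grundy value is 10.
The value of a disjunctive sum is the nim-sum of the parts.
Combined value = 0 ⊕ 0 ⊕ 10 = 10.

10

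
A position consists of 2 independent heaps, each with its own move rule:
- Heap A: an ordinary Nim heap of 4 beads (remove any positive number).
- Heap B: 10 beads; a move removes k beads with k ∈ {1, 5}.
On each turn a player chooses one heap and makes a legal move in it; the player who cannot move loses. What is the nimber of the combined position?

Heap A is a plain Nim heap of size 4, so its Grundy value is 4.
For heap B, compute g(0), g(1), … with moves {1, 5}:
k:     0  1  2  3  4  5  6  7  8  9 10
g(k):  0  1  0  1  0  1  0  1  0  1  0
So g(10) = 0.
The value of a disjunctive sum is the nim-sum of the parts.
Combined value = 4 ⊕ 0 = 4.

4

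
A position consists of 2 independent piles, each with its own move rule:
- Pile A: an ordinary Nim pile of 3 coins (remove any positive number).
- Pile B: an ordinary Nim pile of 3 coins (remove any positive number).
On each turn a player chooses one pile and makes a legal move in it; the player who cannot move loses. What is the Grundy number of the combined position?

0

Pile A is a plain Nim pile of size 3, so its Grundy value is 3.
Pile B is a plain Nim pile of size 3, so its Grundy value is 3.
The value of a disjunctive sum is the nim-sum of the parts.
Combined value = 3 ⊕ 3 = 0.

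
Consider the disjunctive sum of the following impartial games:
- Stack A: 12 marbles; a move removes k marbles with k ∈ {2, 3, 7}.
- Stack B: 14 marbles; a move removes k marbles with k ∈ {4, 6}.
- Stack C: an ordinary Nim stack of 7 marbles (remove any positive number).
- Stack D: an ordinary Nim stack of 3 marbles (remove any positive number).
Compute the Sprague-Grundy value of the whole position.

4

Build the Grundy sequence for stack A with g(k) = mex{g(k−s) : s ∈ {2, 3, 7}, s ≤ k}:
k:     0  1  2  3  4  5  6  7  8  9 10 11 12
g(k):  0  0  1  1  2  0  0  1  1  2  0  0  1
So g(12) = 1.
Grundy values for stack B (subtraction set {4, 6}):
k:     0  1  2  3  4  5  6  7  8  9 10 11 12 13 14
g(k):  0  0  0  0  1  1  1  1  2  2  0  0  0  0  1
So g(14) = 1.
Stack C is a plain Nim stack of size 7, so its Grundy value is 7.
Stack D is a plain Nim stack of size 3, so its Grundy value is 3.
By the Sprague-Grundy theorem, the Grundy value of a sum of independent games is the XOR of the component values.
Combined value = 1 XOR 1 XOR 7 XOR 3 = 4.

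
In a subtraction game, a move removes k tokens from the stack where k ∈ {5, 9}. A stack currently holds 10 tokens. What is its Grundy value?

Build the Grundy sequence with g(k) = mex{g(k−s) : s ∈ {5, 9}, s ≤ k}:
g(0) = mex{} = 0
g(1) = mex{} = 0
g(2) = mex{} = 0
g(3) = mex{} = 0
g(4) = mex{} = 0
g(5) = mex{0} = 1
g(6) = mex{0} = 1
g(7) = mex{0} = 1
g(8) = mex{0} = 1
g(9) = mex{0} = 1
g(10) = mex{0,1} = 2
So g(10) = 2.

2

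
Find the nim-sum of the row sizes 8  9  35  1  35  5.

5

Nim-sum: 8 ⊕ 9 ⊕ 35 ⊕ 1 ⊕ 35 ⊕ 5 = 5.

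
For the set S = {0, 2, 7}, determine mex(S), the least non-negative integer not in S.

1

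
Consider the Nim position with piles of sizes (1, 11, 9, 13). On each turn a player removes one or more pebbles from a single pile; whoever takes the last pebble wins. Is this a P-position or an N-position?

N-position

In binary:
  0001  (1)
  1011  (11)
  1001  (9)
  1101  (13)
  ----
  1110  (14)
The nim-sum is 14 ≠ 0, so this is an N-position: the player to move can win.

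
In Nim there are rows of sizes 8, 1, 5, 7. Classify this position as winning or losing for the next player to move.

Winning position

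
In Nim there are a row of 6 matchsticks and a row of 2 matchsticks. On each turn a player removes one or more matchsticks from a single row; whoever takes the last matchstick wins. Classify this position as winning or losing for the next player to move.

Winning position

Compute the nim-sum pairwise:
6 ⊕ 2 = 4
The nim-sum is 4 ≠ 0, so this is an N-position: the player to move can win.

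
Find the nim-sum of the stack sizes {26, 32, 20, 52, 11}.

17

Nim-sum: 26 XOR 32 XOR 20 XOR 52 XOR 11 = 17.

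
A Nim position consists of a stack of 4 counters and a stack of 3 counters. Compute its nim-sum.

7

Compute the nim-sum pairwise:
4 XOR 3 = 7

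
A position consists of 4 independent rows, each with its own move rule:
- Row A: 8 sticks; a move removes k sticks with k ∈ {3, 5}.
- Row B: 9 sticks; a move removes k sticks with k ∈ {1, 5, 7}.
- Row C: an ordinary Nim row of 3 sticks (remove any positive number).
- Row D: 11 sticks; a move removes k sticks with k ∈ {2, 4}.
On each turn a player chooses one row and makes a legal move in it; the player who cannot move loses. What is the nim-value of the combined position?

0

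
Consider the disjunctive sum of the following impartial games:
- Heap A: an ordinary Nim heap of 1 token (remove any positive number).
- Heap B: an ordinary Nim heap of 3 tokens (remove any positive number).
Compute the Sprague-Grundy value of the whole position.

2

Heap A is a plain Nim heap of size 1, so its Grundy value is 1.
Heap B is a plain Nim heap of size 3, so its Grundy value is 3.
By the Sprague-Grundy theorem, the Grundy value of a sum of independent games is the XOR of the component values.
Combined value = 1 XOR 3 = 2.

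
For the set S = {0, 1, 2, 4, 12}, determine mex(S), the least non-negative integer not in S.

3

The values 0, 1, 2 are all present; 3 is the first non-negative integer missing from the set.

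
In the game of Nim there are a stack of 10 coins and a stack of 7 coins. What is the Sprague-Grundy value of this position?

13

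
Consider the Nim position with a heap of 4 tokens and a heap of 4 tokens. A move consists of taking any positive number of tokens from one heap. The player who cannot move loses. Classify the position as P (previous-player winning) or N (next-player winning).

P-position

Nim-sum: 4 ^ 4 = 0.
The nim-sum is 0, so this is a P-position: the player to move is in a losing position under optimal play.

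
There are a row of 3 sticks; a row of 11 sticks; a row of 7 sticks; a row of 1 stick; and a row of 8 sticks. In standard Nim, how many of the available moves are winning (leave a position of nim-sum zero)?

Compute the nim-sum pairwise:
3 XOR 11 = 8
8 XOR 7 = 15
15 XOR 1 = 14
14 XOR 8 = 6
The overall nim-sum is X = 6. A row of size p has a winning move iff p XOR X < p (reduce it to p XOR X).
  3: 3 XOR 6 = 5 ≥ 3 — no move.
  11: 11 XOR 6 = 13 ≥ 11 — no move.
  7: 7 XOR 6 = 1 < 7 — winning move (to 1).
  1: 1 XOR 6 = 7 ≥ 1 — no move.
  8: 8 XOR 6 = 14 ≥ 8 — no move.
That gives 1 winning move.

1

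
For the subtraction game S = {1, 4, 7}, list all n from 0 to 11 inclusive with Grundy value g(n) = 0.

Compute g(0), g(1), … for moves {1, 4, 7}:
g(0) = mex{} = 0
g(1) = mex{0} = 1
g(2) = mex{1} = 0
g(3) = mex{0} = 1
g(4) = mex{0,1} = 2
g(5) = mex{1,2} = 0
g(6) = mex{0} = 1
g(7) = mex{0,1} = 2
g(8) = mex{1,2} = 0
g(9) = mex{0} = 1
g(10) = mex{1} = 0
g(11) = mex{0,2} = 1
The P-positions (g = 0) in 0..11 are 0, 2, 5, 8, 10.

0, 2, 5, 8, 10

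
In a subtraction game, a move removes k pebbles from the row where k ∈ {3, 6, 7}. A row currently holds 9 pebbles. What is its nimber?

Build the Grundy sequence with g(k) = mex{g(k−s) : s ∈ {3, 6, 7}, s ≤ k}:
g(0) = mex{} = 0
g(1) = mex{} = 0
g(2) = mex{} = 0
g(3) = mex{0} = 1
g(4) = mex{0} = 1
g(5) = mex{0} = 1
g(6) = mex{0,1} = 2
g(7) = mex{0,1} = 2
g(8) = mex{0,1} = 2
g(9) = mex{0,1,2} = 3
So g(9) = 3.

3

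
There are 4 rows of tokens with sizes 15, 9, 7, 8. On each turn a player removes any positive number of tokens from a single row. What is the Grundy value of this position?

9

Compute the nim-sum pairwise:
15 ^ 9 = 6
6 ^ 7 = 1
1 ^ 8 = 9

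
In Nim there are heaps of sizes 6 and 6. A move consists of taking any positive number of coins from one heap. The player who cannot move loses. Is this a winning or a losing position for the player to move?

Losing position

In binary:
  110  (6)
  110  (6)
  ---
  000  (0)
The nim-sum is 0, so this is a P-position: the player to move is in a losing position under optimal play.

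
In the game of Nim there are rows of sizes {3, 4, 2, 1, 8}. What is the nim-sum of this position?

12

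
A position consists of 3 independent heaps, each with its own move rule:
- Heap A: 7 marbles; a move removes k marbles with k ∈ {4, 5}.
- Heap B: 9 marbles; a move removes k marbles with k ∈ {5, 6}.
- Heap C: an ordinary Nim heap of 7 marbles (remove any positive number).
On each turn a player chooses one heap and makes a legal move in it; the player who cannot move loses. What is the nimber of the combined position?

7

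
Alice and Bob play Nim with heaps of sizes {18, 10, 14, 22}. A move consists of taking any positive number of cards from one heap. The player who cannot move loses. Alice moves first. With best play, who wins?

Bob wins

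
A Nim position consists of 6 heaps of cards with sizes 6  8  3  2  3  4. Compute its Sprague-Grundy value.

8

Compute the nim-sum pairwise:
6 XOR 8 = 14
14 XOR 3 = 13
13 XOR 2 = 15
15 XOR 3 = 12
12 XOR 4 = 8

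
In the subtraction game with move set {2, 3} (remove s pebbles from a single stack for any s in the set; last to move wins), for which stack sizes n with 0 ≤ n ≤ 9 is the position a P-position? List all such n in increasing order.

0, 1, 5, 6

Build the Grundy sequence with g(k) = mex{g(k−s) : s ∈ {2, 3}, s ≤ k}:
g(0) = mex{} = 0
g(1) = mex{} = 0
g(2) = mex{0} = 1
g(3) = mex{0} = 1
g(4) = mex{0,1} = 2
g(5) = mex{1} = 0
g(6) = mex{1,2} = 0
g(7) = mex{0,2} = 1
g(8) = mex{0} = 1
g(9) = mex{0,1} = 2
The P-positions (g = 0) in 0..9 are 0, 1, 5, 6.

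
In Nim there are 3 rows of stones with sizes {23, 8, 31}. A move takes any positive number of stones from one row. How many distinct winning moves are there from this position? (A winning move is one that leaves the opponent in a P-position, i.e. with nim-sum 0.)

Write each in binary and XOR column by column:
  10111  (23)
  01000  (8)
  11111  (31)
  -----
  00000  (0)
The nim-sum is already 0, so every move leaves a nonzero nim-sum — there are no winning moves.

0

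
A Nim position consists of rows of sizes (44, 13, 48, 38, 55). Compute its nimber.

Compute the nim-sum pairwise:
44 ^ 13 = 33
33 ^ 48 = 17
17 ^ 38 = 55
55 ^ 55 = 0

0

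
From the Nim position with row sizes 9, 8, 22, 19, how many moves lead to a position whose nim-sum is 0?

1

Compute the nim-sum pairwise:
9 ⊕ 8 = 1
1 ⊕ 22 = 23
23 ⊕ 19 = 4
The overall nim-sum is X = 4. A row of size p has a winning move iff p XOR X < p (reduce it to p XOR X).
  9: 9 XOR 4 = 13 ≥ 9 — no move.
  8: 8 XOR 4 = 12 ≥ 8 — no move.
  22: 22 XOR 4 = 18 < 22 — winning move (to 18).
  19: 19 XOR 4 = 23 ≥ 19 — no move.
That gives 1 winning move.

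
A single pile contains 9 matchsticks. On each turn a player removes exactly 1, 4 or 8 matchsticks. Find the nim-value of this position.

2

Build the Grundy sequence with g(k) = mex{g(k−s) : s ∈ {1, 4, 8}, s ≤ k}:
k:     0  1  2  3  4  5  6  7  8  9
g(k):  0  1  0  1  2  0  1  0  1  2
So g(9) = 2.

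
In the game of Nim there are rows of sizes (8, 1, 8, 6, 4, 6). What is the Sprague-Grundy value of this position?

Nim-sum: 8 XOR 1 XOR 8 XOR 6 XOR 4 XOR 6 = 5.

5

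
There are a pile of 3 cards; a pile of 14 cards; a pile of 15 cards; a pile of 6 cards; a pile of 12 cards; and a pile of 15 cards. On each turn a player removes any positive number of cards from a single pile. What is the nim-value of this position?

7

Compute the nim-sum pairwise:
3 ⊕ 14 = 13
13 ⊕ 15 = 2
2 ⊕ 6 = 4
4 ⊕ 12 = 8
8 ⊕ 15 = 7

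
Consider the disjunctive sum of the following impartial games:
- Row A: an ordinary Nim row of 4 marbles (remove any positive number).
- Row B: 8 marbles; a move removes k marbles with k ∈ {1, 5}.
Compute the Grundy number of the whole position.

Row A is a plain Nim row of size 4, so its Grundy value is 4.
For row B, compute g(0), g(1), … with moves {1, 5}:
k:     0  1  2  3  4  5  6  7  8
g(k):  0  1  0  1  0  1  0  1  0
So g(8) = 0.
The value of a disjunctive sum is the nim-sum of the parts.
Combined value = 4 ⊕ 0 = 4.

4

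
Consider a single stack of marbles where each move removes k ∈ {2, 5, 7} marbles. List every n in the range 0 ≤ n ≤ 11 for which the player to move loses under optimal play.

0, 1, 4, 10

Grundy values for subtraction set {2, 5, 7}:
k:     0  1  2  3  4  5  6  7  8  9 10 11
g(k):  0  0  1  1  0  2  1  3  2  2  0  3
The P-positions (g = 0) in 0..11 are 0, 1, 4, 10.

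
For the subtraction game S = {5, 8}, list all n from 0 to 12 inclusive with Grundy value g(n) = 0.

0, 1, 2, 3, 4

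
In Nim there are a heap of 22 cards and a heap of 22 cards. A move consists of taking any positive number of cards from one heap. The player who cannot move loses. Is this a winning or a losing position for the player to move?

Losing position

Nim-sum: 22 XOR 22 = 0.
The nim-sum is 0, so this is a P-position: the player to move is in a losing position under optimal play.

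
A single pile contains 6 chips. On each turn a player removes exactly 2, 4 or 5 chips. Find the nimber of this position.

Build the Grundy sequence with g(k) = mex{g(k−s) : s ∈ {2, 4, 5}, s ≤ k}:
g(0) = mex{} = 0
g(1) = mex{} = 0
g(2) = mex{0} = 1
g(3) = mex{0} = 1
g(4) = mex{0,1} = 2
g(5) = mex{0,1} = 2
g(6) = mex{0,1,2} = 3
So g(6) = 3.

3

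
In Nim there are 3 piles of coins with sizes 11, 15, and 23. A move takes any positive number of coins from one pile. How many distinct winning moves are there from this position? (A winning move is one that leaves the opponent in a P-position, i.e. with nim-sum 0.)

1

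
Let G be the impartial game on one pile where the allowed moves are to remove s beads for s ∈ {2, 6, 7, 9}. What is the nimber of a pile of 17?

1

Build the Grundy sequence with g(k) = mex{g(k−s) : s ∈ {2, 6, 7, 9}, s ≤ k}:
k:     0  1  2  3  4  5  6  7  8  9 10 11 12 13 14 15 16 17
g(k):  0  0  1  1  0  0  1  1  2  2  3  3  2  2  3  0  0  1
So g(17) = 1.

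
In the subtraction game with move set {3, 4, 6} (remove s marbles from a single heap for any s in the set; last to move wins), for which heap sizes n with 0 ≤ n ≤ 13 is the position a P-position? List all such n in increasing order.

0, 1, 2, 9, 10, 11

Grundy values for subtraction set {3, 4, 6}:
g(0) = mex{} = 0
g(1) = mex{} = 0
g(2) = mex{} = 0
g(3) = mex{0} = 1
g(4) = mex{0} = 1
g(5) = mex{0} = 1
g(6) = mex{0,1} = 2
g(7) = mex{0,1} = 2
g(8) = mex{0,1} = 2
g(9) = mex{1,2} = 0
g(10) = mex{1,2} = 0
g(11) = mex{1,2} = 0
g(12) = mex{0,2} = 1
g(13) = mex{0,2} = 1
The P-positions (g = 0) in 0..13 are 0, 1, 2, 9, 10, 11.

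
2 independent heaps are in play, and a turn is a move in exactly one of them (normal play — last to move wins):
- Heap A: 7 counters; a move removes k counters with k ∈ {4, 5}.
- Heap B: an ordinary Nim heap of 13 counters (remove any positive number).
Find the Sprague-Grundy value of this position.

12

For heap A, compute g(0), g(1), … with moves {4, 5}:
g(0) = mex{} = 0
g(1) = mex{} = 0
g(2) = mex{} = 0
g(3) = mex{} = 0
g(4) = mex{0} = 1
g(5) = mex{0} = 1
g(6) = mex{0} = 1
g(7) = mex{0} = 1
So g(7) = 1.
Heap B is a plain Nim heap of size 13, so its Grundy value is 13.
The value of a disjunctive sum is the nim-sum of the parts.
Combined value = 1 XOR 13 = 12.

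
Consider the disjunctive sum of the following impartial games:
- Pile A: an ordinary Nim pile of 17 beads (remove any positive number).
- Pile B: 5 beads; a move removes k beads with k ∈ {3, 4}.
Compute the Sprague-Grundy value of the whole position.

16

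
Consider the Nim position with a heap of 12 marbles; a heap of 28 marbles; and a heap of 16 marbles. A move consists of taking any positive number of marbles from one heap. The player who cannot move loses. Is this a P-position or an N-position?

P-position

Bitwise XOR of the heap sizes:
  01100  (12)
  11100  (28)
  10000  (16)
  -----
  00000  (0)
The nim-sum is 0, so this is a P-position: the player to move is in a losing position under optimal play.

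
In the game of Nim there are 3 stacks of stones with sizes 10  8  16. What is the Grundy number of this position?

Nim-sum: 10 ^ 8 ^ 16 = 18.

18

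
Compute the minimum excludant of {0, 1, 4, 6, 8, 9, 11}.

The values 0, 1 are all present; 2 is the first non-negative integer missing from the set.

2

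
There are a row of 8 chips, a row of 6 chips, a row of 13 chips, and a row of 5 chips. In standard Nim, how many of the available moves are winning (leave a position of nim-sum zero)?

3

Bitwise XOR of the heap sizes:
  1000  (8)
  0110  (6)
  1101  (13)
  0101  (5)
  ----
  0110  (6)
The overall nim-sum is X = 6. A row of size p has a winning move iff p XOR X < p (reduce it to p XOR X).
  8: 8 XOR 6 = 14 ≥ 8 — no move.
  6: 6 XOR 6 = 0 < 6 — winning move (to 0).
  13: 13 XOR 6 = 11 < 13 — winning move (to 11).
  5: 5 XOR 6 = 3 < 5 — winning move (to 3).
That gives 3 winning moves.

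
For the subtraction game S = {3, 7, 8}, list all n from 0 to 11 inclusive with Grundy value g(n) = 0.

0, 1, 2, 6, 11

Build the Grundy sequence with g(k) = mex{g(k−s) : s ∈ {3, 7, 8}, s ≤ k}:
g(0) = mex{} = 0
g(1) = mex{} = 0
g(2) = mex{} = 0
g(3) = mex{0} = 1
g(4) = mex{0} = 1
g(5) = mex{0} = 1
g(6) = mex{1} = 0
g(7) = mex{0,1} = 2
g(8) = mex{0,1} = 2
g(9) = mex{0} = 1
g(10) = mex{0,1,2} = 3
g(11) = mex{1,2} = 0
The P-positions (g = 0) in 0..11 are 0, 1, 2, 6, 11.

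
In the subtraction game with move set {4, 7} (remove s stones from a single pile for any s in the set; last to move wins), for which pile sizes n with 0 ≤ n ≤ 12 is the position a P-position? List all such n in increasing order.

0, 1, 2, 3, 11, 12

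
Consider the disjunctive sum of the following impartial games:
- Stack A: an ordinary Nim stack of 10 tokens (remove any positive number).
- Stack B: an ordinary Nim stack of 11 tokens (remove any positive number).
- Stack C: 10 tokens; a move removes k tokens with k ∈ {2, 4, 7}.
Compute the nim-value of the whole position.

Stack A is a plain Nim stack of size 10, so its Grundy value is 10.
Stack B is a plain Nim stack of size 11, so its Grundy value is 11.
For stack C, compute g(0), g(1), … with moves {2, 4, 7}:
k:     0  1  2  3  4  5  6  7  8  9 10
g(k):  0  0  1  1  2  2  0  3  1  0  2
So g(10) = 2.
By the Sprague-Grundy theorem, the Grundy value of a sum of independent games is the XOR of the component values.
Combined value = 10 ⊕ 11 ⊕ 2 = 3.

3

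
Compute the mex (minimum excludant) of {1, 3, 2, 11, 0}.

4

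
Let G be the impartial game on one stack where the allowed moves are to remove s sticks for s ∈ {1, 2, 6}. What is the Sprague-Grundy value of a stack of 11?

1

Build the Grundy sequence with g(k) = mex{g(k−s) : s ∈ {1, 2, 6}, s ≤ k}:
k:     0  1  2  3  4  5  6  7  8  9 10 11
g(k):  0  1  2  0  1  2  3  0  1  2  0  1
So g(11) = 1.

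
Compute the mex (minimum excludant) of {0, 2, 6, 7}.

0 is in the set but 1 is not, so the mex is 1.

1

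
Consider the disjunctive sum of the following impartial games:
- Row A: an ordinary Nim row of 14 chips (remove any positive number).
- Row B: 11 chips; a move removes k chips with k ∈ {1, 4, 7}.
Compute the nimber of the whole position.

15

Row A is a plain Nim row of size 14, so its Grundy value is 14.
Build the Grundy sequence for row B with g(k) = mex{g(k−s) : s ∈ {1, 4, 7}, s ≤ k}:
k:     0  1  2  3  4  5  6  7  8  9 10 11
g(k):  0  1  0  1  2  0  1  2  0  1  0  1
So g(11) = 1.
By the Sprague-Grundy theorem, the Grundy value of a sum of independent games is the XOR of the component values.
Combined value = 14 XOR 1 = 15.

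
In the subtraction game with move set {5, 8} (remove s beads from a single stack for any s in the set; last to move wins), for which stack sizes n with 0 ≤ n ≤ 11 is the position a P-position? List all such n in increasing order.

0, 1, 2, 3, 4

Grundy values for subtraction set {5, 8}:
g(0) = mex{} = 0
g(1) = mex{} = 0
g(2) = mex{} = 0
g(3) = mex{} = 0
g(4) = mex{} = 0
g(5) = mex{0} = 1
g(6) = mex{0} = 1
g(7) = mex{0} = 1
g(8) = mex{0} = 1
g(9) = mex{0} = 1
g(10) = mex{0,1} = 2
g(11) = mex{0,1} = 2
The P-positions (g = 0) in 0..11 are 0, 1, 2, 3, 4.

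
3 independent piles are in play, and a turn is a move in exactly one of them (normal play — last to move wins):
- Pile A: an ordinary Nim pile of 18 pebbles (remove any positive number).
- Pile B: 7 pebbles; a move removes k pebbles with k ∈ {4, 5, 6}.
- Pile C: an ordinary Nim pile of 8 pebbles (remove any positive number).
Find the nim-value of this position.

Pile A is a plain Nim pile of size 18, so its Grundy value is 18.
Grundy values for pile B (subtraction set {4, 5, 6}):
g(0) = mex{} = 0
g(1) = mex{} = 0
g(2) = mex{} = 0
g(3) = mex{} = 0
g(4) = mex{0} = 1
g(5) = mex{0} = 1
g(6) = mex{0} = 1
g(7) = mex{0} = 1
So g(7) = 1.
Pile C is a plain Nim pile of size 8, so its Grundy value is 8.
By the Sprague-Grundy theorem, the Grundy value of a sum of independent games is the XOR of the component values.
Combined value = 18 ⊕ 1 ⊕ 8 = 27.

27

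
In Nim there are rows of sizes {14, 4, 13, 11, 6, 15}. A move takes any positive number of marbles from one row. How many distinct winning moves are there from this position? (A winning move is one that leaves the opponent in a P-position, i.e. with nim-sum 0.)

Bitwise XOR of the heap sizes:
  1110  (14)
  0100  (4)
  1101  (13)
  1011  (11)
  0110  (6)
  1111  (15)
  ----
  0101  (5)
The overall nim-sum is X = 5. A row of size p has a winning move iff p XOR X < p (reduce it to p XOR X).
  14: 14 XOR 5 = 11 < 14 — winning move (to 11).
  4: 4 XOR 5 = 1 < 4 — winning move (to 1).
  13: 13 XOR 5 = 8 < 13 — winning move (to 8).
  11: 11 XOR 5 = 14 ≥ 11 — no move.
  6: 6 XOR 5 = 3 < 6 — winning move (to 3).
  15: 15 XOR 5 = 10 < 15 — winning move (to 10).
That gives 5 winning moves.

5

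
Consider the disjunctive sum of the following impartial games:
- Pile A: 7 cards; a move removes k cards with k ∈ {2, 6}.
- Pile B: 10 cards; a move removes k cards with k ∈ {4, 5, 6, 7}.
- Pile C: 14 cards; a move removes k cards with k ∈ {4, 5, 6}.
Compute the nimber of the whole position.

For pile A, compute g(0), g(1), … with moves {2, 6}:
g(0) = mex{} = 0
g(1) = mex{} = 0
g(2) = mex{0} = 1
g(3) = mex{0} = 1
g(4) = mex{1} = 0
g(5) = mex{1} = 0
g(6) = mex{0} = 1
g(7) = mex{0} = 1
So g(7) = 1.
Grundy values for pile B (subtraction set {4, 5, 6, 7}):
k:     0  1  2  3  4  5  6  7  8  9 10
g(k):  0  0  0  0  1  1  1  1  2  2  2
So g(10) = 2.
For pile C, compute g(0), g(1), … with moves {4, 5, 6}:
g(0) = mex{} = 0
g(1) = mex{} = 0
g(2) = mex{} = 0
g(3) = mex{} = 0
g(4) = mex{0} = 1
g(5) = mex{0} = 1
g(6) = mex{0} = 1
g(7) = mex{0} = 1
g(8) = mex{0,1} = 2
g(9) = mex{0,1} = 2
g(10) = mex{1} = 0
g(11) = mex{1} = 0
g(12) = mex{1,2} = 0
g(13) = mex{1,2} = 0
g(14) = mex{0,2} = 1
So g(14) = 1.
The value of a disjunctive sum is the nim-sum of the parts.
Combined value = 1 ⊕ 2 ⊕ 1 = 2.

2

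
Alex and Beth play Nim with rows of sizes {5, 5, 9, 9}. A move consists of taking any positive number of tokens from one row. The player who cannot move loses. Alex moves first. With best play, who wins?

Compute the nim-sum pairwise:
5 ⊕ 5 = 0
0 ⊕ 9 = 9
9 ⊕ 9 = 0
The nim-sum is 0, so this is a P-position: the player to move is in a losing position under optimal play; Alex is about to move from it and so loses — Beth wins.

Beth wins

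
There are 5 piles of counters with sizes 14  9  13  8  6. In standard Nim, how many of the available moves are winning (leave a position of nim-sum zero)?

Bitwise XOR of the heap sizes:
  1110  (14)
  1001  (9)
  1101  (13)
  1000  (8)
  0110  (6)
  ----
  0100  (4)
The overall nim-sum is X = 4. A pile of size p has a winning move iff p XOR X < p (reduce it to p XOR X).
  14: 14 XOR 4 = 10 < 14 — winning move (to 10).
  9: 9 XOR 4 = 13 ≥ 9 — no move.
  13: 13 XOR 4 = 9 < 13 — winning move (to 9).
  8: 8 XOR 4 = 12 ≥ 8 — no move.
  6: 6 XOR 4 = 2 < 6 — winning move (to 2).
That gives 3 winning moves.

3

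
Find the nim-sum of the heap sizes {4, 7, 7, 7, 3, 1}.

1

Compute the nim-sum pairwise:
4 ⊕ 7 = 3
3 ⊕ 7 = 4
4 ⊕ 7 = 3
3 ⊕ 3 = 0
0 ⊕ 1 = 1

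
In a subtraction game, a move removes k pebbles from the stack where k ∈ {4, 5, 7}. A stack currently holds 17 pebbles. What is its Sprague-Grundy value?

1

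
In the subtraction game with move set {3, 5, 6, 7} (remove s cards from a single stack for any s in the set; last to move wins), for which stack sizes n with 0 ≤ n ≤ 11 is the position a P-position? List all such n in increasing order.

Build the Grundy sequence with g(k) = mex{g(k−s) : s ∈ {3, 5, 6, 7}, s ≤ k}:
k:     0  1  2  3  4  5  6  7  8  9 10 11
g(k):  0  0  0  1  1  1  2  2  2  3  0  0
The P-positions (g = 0) in 0..11 are 0, 1, 2, 10, 11.

0, 1, 2, 10, 11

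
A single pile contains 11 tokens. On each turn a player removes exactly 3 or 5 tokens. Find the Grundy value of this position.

1

Compute g(0), g(1), … for moves {3, 5}:
k:     0  1  2  3  4  5  6  7  8  9 10 11
g(k):  0  0  0  1  1  1  2  2  0  0  0  1
So g(11) = 1.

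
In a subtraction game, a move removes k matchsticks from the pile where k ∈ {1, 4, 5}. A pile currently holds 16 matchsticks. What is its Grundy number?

0

Grundy values for subtraction set {1, 4, 5}:
k:     0  1  2  3  4  5  6  7  8  9 10 11 12 13 14 15 16
g(k):  0  1  0  1  2  3  2  3  0  1  0  1  2  3  2  3  0
So g(16) = 0.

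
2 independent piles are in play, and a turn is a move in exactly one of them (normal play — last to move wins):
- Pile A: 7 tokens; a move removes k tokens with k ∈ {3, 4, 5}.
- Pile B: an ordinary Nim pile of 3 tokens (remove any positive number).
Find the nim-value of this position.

For pile A, compute g(0), g(1), … with moves {3, 4, 5}:
g(0) = mex{} = 0
g(1) = mex{} = 0
g(2) = mex{} = 0
g(3) = mex{0} = 1
g(4) = mex{0} = 1
g(5) = mex{0} = 1
g(6) = mex{0,1} = 2
g(7) = mex{0,1} = 2
So g(7) = 2.
Pile B is a plain Nim pile of size 3, so its Grundy value is 3.
By the Sprague-Grundy theorem, the Grundy value of a sum of independent games is the XOR of the component values.
Combined value = 2 XOR 3 = 1.

1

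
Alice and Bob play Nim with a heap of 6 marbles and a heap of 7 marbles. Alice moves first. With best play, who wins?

Compute the nim-sum pairwise:
6 XOR 7 = 1
The nim-sum is 1 ≠ 0, so this is an N-position: the player to move can win; Alice has a winning move.

Alice wins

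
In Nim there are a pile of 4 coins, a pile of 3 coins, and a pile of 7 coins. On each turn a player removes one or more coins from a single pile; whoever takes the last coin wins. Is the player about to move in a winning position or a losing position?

Write each in binary and XOR column by column:
  100  (4)
  011  (3)
  111  (7)
  ---
  000  (0)
The nim-sum is 0, so this is a P-position: the player to move is in a losing position under optimal play.

Losing position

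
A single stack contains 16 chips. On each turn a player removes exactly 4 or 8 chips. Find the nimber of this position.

Grundy values for subtraction set {4, 8}:
k:     0  1  2  3  4  5  6  7  8  9 10 11 12 13 14 15 16
g(k):  0  0  0  0  1  1  1  1  2  2  2  2  0  0  0  0  1
So g(16) = 1.

1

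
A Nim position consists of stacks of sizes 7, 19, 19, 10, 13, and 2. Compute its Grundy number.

Write each in binary and XOR column by column:
  00111  (7)
  10011  (19)
  10011  (19)
  01010  (10)
  01101  (13)
  00010  (2)
  -----
  00010  (2)

2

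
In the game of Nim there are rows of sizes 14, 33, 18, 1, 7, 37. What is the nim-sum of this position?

30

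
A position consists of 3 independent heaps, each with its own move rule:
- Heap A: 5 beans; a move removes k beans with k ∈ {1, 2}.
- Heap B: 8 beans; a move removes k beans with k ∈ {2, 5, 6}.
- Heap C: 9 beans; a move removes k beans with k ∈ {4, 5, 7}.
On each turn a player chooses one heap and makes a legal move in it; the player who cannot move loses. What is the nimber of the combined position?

For heap A, compute g(0), g(1), … with moves {1, 2}:
g(0) = mex{} = 0
g(1) = mex{0} = 1
g(2) = mex{0,1} = 2
g(3) = mex{1,2} = 0
g(4) = mex{0,2} = 1
g(5) = mex{0,1} = 2
So g(5) = 2.
Grundy values for heap B (subtraction set {2, 5, 6}):
g(0) = mex{} = 0
g(1) = mex{} = 0
g(2) = mex{0} = 1
g(3) = mex{0} = 1
g(4) = mex{1} = 0
g(5) = mex{0,1} = 2
g(6) = mex{0} = 1
g(7) = mex{0,1,2} = 3
g(8) = mex{1} = 0
So g(8) = 0.
Build the Grundy sequence for heap C with g(k) = mex{g(k−s) : s ∈ {4, 5, 7}, s ≤ k}:
g(0) = mex{} = 0
g(1) = mex{} = 0
g(2) = mex{} = 0
g(3) = mex{} = 0
g(4) = mex{0} = 1
g(5) = mex{0} = 1
g(6) = mex{0} = 1
g(7) = mex{0} = 1
g(8) = mex{0,1} = 2
g(9) = mex{0,1} = 2
So g(9) = 2.
By the Sprague-Grundy theorem, the Grundy value of a sum of independent games is the XOR of the component values.
Combined value = 2 XOR 0 XOR 2 = 0.

0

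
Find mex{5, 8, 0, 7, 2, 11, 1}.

The values 0, 1, 2 are all present; 3 is the first non-negative integer missing from the set.

3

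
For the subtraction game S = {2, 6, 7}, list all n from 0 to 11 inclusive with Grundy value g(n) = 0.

Build the Grundy sequence with g(k) = mex{g(k−s) : s ∈ {2, 6, 7}, s ≤ k}:
g(0) = mex{} = 0
g(1) = mex{} = 0
g(2) = mex{0} = 1
g(3) = mex{0} = 1
g(4) = mex{1} = 0
g(5) = mex{1} = 0
g(6) = mex{0} = 1
g(7) = mex{0} = 1
g(8) = mex{0,1} = 2
g(9) = mex{1} = 0
g(10) = mex{0,1,2} = 3
g(11) = mex{0} = 1
The P-positions (g = 0) in 0..11 are 0, 1, 4, 5, 9.

0, 1, 4, 5, 9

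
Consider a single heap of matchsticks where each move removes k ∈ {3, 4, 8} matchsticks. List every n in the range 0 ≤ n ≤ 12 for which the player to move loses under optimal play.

0, 1, 2, 7, 12

Grundy values for subtraction set {3, 4, 8}:
k:     0  1  2  3  4  5  6  7  8  9 10 11 12
g(k):  0  0  0  1  1  1  2  0  2  3  1  3  0
The P-positions (g = 0) in 0..12 are 0, 1, 2, 7, 12.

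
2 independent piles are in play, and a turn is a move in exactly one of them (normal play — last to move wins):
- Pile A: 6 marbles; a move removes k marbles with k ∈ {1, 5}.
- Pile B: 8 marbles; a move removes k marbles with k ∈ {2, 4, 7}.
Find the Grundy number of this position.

1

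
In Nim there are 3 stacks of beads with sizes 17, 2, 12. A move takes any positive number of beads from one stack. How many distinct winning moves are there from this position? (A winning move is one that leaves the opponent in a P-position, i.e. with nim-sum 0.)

1

Bitwise XOR of the heap sizes:
  10001  (17)
  00010  (2)
  01100  (12)
  -----
  11111  (31)
The overall nim-sum is X = 31. A stack of size p has a winning move iff p XOR X < p (reduce it to p XOR X).
  17: 17 XOR 31 = 14 < 17 — winning move (to 14).
  2: 2 XOR 31 = 29 ≥ 2 — no move.
  12: 12 XOR 31 = 19 ≥ 12 — no move.
That gives 1 winning move.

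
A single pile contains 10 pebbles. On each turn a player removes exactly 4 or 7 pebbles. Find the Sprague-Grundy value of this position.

2

Grundy values for subtraction set {4, 7}:
k:     0  1  2  3  4  5  6  7  8  9 10
g(k):  0  0  0  0  1  1  1  1  2  2  2
So g(10) = 2.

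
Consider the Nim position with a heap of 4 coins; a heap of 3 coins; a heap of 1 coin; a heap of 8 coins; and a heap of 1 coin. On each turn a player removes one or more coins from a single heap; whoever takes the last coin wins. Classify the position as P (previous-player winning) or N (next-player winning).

Bitwise XOR of the heap sizes:
  0100  (4)
  0011  (3)
  0001  (1)
  1000  (8)
  0001  (1)
  ----
  1111  (15)
The nim-sum is 15 ≠ 0, so this is an N-position: the player to move can win.

N-position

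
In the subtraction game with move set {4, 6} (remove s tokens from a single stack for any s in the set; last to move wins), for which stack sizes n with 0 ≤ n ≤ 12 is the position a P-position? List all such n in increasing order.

Grundy values for subtraction set {4, 6}:
g(0) = mex{} = 0
g(1) = mex{} = 0
g(2) = mex{} = 0
g(3) = mex{} = 0
g(4) = mex{0} = 1
g(5) = mex{0} = 1
g(6) = mex{0} = 1
g(7) = mex{0} = 1
g(8) = mex{0,1} = 2
g(9) = mex{0,1} = 2
g(10) = mex{1} = 0
g(11) = mex{1} = 0
g(12) = mex{1,2} = 0
The P-positions (g = 0) in 0..12 are 0, 1, 2, 3, 10, 11, 12.

0, 1, 2, 3, 10, 11, 12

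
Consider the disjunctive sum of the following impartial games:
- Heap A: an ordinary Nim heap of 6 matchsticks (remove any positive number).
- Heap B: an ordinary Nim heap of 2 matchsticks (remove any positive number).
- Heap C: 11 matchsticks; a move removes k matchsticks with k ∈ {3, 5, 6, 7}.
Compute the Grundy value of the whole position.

Heap A is a plain Nim heap of size 6, so its Grundy value is 6.
Heap B is a plain Nim heap of size 2, so its Grundy value is 2.
For heap C, compute g(0), g(1), … with moves {3, 5, 6, 7}:
k:     0  1  2  3  4  5  6  7  8  9 10 11
g(k):  0  0  0  1  1  1  2  2  2  3  0  0
So g(11) = 0.
By the Sprague-Grundy theorem, the Grundy value of a sum of independent games is the XOR of the component values.
Combined value = 6 XOR 2 XOR 0 = 4.

4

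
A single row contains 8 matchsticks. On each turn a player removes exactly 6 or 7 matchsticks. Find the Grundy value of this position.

Grundy values for subtraction set {6, 7}:
g(0) = mex{} = 0
g(1) = mex{} = 0
g(2) = mex{} = 0
g(3) = mex{} = 0
g(4) = mex{} = 0
g(5) = mex{} = 0
g(6) = mex{0} = 1
g(7) = mex{0} = 1
g(8) = mex{0} = 1
So g(8) = 1.

1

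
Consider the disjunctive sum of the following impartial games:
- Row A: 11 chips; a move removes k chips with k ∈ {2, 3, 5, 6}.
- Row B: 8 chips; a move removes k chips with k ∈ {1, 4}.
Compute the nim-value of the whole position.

0

Build the Grundy sequence for row A with g(k) = mex{g(k−s) : s ∈ {2, 3, 5, 6}, s ≤ k}:
g(0) = mex{} = 0
g(1) = mex{} = 0
g(2) = mex{0} = 1
g(3) = mex{0} = 1
g(4) = mex{0,1} = 2
g(5) = mex{0,1} = 2
g(6) = mex{0,1,2} = 3
g(7) = mex{0,1,2} = 3
g(8) = mex{1,2,3} = 0
g(9) = mex{1,2,3} = 0
g(10) = mex{0,2,3} = 1
g(11) = mex{0,2,3} = 1
So g(11) = 1.
For row B, compute g(0), g(1), … with moves {1, 4}:
g(0) = mex{} = 0
g(1) = mex{0} = 1
g(2) = mex{1} = 0
g(3) = mex{0} = 1
g(4) = mex{0,1} = 2
g(5) = mex{1,2} = 0
g(6) = mex{0} = 1
g(7) = mex{1} = 0
g(8) = mex{0,2} = 1
So g(8) = 1.
The value of a disjunctive sum is the nim-sum of the parts.
Combined value = 1 ⊕ 1 = 0.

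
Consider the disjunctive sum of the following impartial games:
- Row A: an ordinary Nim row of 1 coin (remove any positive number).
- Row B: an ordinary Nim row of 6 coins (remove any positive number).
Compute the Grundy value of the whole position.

Row A is a plain Nim row of size 1, so its Grundy value is 1.
Row B is a plain Nim row of size 6, so its Grundy value is 6.
By the Sprague-Grundy theorem, the Grundy value of a sum of independent games is the XOR of the component values.
Combined value = 1 XOR 6 = 7.

7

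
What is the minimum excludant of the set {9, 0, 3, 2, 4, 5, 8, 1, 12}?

The values 0, 1, 2, 3, 4, 5 are all present; 6 is the first non-negative integer missing from the set.

6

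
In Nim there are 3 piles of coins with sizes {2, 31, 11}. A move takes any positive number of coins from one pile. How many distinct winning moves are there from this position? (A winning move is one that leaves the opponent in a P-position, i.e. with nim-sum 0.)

1

Compute the nim-sum pairwise:
2 ⊕ 31 = 29
29 ⊕ 11 = 22
The overall nim-sum is X = 22. A pile of size p has a winning move iff p XOR X < p (reduce it to p XOR X).
  2: 2 XOR 22 = 20 ≥ 2 — no move.
  31: 31 XOR 22 = 9 < 31 — winning move (to 9).
  11: 11 XOR 22 = 29 ≥ 11 — no move.
That gives 1 winning move.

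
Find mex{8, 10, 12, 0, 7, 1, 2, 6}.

3

The values 0, 1, 2 are all present; 3 is the first non-negative integer missing from the set.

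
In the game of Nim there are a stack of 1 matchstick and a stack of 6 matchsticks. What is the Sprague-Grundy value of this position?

7

Compute the nim-sum pairwise:
1 ⊕ 6 = 7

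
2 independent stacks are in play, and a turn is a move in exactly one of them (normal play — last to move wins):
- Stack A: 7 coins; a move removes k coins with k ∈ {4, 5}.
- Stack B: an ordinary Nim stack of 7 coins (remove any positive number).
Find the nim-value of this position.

6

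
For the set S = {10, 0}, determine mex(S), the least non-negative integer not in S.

0 is in the set but 1 is not, so the mex is 1.

1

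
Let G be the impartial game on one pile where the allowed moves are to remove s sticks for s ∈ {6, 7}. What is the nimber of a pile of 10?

Grundy values for subtraction set {6, 7}:
k:     0  1  2  3  4  5  6  7  8  9 10
g(k):  0  0  0  0  0  0  1  1  1  1  1
So g(10) = 1.

1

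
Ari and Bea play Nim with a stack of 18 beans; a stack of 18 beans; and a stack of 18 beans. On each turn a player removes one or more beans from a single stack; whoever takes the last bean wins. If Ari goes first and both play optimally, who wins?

Ari wins

Compute the nim-sum pairwise:
18 ^ 18 = 0
0 ^ 18 = 18
The nim-sum is 18 ≠ 0, so this is an N-position: the player to move can win; Ari has a winning move.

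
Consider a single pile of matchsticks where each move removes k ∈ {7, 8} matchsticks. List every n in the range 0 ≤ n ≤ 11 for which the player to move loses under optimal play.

0, 1, 2, 3, 4, 5, 6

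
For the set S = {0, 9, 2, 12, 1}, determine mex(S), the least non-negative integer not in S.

The values 0, 1, 2 are all present; 3 is the first non-negative integer missing from the set.

3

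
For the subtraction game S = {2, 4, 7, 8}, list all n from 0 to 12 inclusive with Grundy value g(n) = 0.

0, 1, 6, 11, 12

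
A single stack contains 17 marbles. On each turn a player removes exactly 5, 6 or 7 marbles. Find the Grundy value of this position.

1

Compute g(0), g(1), … for moves {5, 6, 7}:
k:     0  1  2  3  4  5  6  7  8  9 10 11 12 13 14 15 16 17
g(k):  0  0  0  0  0  1  1  1  1  1  2  2  0  0  0  0  0  1
So g(17) = 1.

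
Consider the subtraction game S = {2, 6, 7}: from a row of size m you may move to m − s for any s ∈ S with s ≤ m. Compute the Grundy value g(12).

2

Build the Grundy sequence with g(k) = mex{g(k−s) : s ∈ {2, 6, 7}, s ≤ k}:
g(0) = mex{} = 0
g(1) = mex{} = 0
g(2) = mex{0} = 1
g(3) = mex{0} = 1
g(4) = mex{1} = 0
g(5) = mex{1} = 0
g(6) = mex{0} = 1
g(7) = mex{0} = 1
g(8) = mex{0,1} = 2
g(9) = mex{1} = 0
g(10) = mex{0,1,2} = 3
g(11) = mex{0} = 1
g(12) = mex{0,1,3} = 2
So g(12) = 2.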